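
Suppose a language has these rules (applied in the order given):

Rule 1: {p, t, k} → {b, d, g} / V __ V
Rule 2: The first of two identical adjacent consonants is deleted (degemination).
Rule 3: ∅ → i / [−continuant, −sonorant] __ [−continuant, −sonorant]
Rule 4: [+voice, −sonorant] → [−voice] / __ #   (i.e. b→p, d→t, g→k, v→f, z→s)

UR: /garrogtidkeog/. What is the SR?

Rule 1 (intervocalic voicing): no segment meets the environment; /garrogtidkeog/ is unchanged.
Rule 2 (degemination): /rr/ is a geminate; the first /r/ deletes. /garrogtidkeog/ → garogtidkeog.
Rule 3 (stop-cluster i-epenthesis): /g/ and /t/ form a stop–stop cluster, so [i] is inserted between them. /d/ and /k/ form a stop–stop cluster, so [i] is inserted between them. /garogtidkeog/ → garogitidikeog.
Rule 4 (final devoicing): /g/ is a voiced obstruent in word-final position, so it devoices to [k]. /garogitidikeog/ → garogitidikeok.

garogitidikeok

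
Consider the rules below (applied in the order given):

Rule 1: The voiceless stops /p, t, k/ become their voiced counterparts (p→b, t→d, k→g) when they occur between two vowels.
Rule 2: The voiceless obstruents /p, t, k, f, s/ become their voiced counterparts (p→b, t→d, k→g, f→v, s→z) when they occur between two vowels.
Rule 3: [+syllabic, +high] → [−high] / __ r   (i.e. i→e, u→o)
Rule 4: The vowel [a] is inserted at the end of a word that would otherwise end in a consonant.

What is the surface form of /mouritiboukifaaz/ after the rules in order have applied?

Rule 1 (intervocalic voicing): /t/ is a voiceless stop between vowels /i/ and /i/, so it voices to [d]. /k/ is a voiceless stop between vowels /u/ and /i/, so it voices to [g]. /mouritiboukifaaz/ → mouridibougifaaz.
Rule 2 (intervocalic voicing): /f/ is a voiceless obstruent between vowels /i/ and /a/, so it voices to [v]. /mouridibougifaaz/ → mouridibougivaaz.
Rule 3 (pre-rhotic lowering): /u/ is a high vowel immediately before /r/, so it lowers to [o]. /mouridibougivaaz/ → mooridibougivaaz.
Rule 4 (final a-epenthesis): the form ends in the consonant /z/, so [a] is inserted word-finally. /mooridibougivaaz/ → mooridibougivaaza.

mooridibougivaaza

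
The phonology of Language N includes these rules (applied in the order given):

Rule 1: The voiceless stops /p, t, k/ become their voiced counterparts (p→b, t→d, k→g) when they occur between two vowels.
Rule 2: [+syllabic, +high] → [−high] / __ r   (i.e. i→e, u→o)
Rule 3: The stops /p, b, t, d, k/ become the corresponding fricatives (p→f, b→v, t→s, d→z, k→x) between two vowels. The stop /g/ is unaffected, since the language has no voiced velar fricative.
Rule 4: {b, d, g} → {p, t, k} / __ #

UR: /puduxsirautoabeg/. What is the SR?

puzuxserauzoavek

Rule 1 (intervocalic voicing): /t/ is a voiceless stop between vowels /u/ and /o/, so it voices to [d]. /puduxsirautoabeg/ → puduxsiraudoabeg.
Rule 2 (pre-rhotic lowering): /i/ is a high vowel immediately before /r/, so it lowers to [e]. /puduxsiraudoabeg/ → puduxseraudoabeg.
Rule 3 (intervocalic spirantization): /d/ is a stop between vowels /u/ and /u/, so it spirantizes to the fricative [z]. /d/ is a stop between vowels /u/ and /o/, so it spirantizes to the fricative [z]. /b/ is a stop between vowels /a/ and /e/, so it spirantizes to the fricative [v]. /puduxseraudoabeg/ → puzuxserauzoaveg.
Rule 4 (final devoicing): /g/ is a voiced stop in word-final position, so it devoices to [k]. /puzuxserauzoaveg/ → puzuxserauzoavek.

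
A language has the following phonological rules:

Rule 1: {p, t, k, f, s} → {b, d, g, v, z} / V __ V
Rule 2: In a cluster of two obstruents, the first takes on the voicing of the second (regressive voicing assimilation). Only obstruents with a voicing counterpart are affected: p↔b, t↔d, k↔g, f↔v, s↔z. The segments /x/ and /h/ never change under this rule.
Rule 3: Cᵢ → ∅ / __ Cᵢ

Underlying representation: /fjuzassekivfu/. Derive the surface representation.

fjuzasegifu

Rule 1 (intervocalic voicing): /k/ is a voiceless obstruent between vowels /e/ and /i/, so it voices to [g]. /fjuzassekivfu/ → fjuzassegivfu.
Rule 2 (regressive voicing assimilation): /v/ precedes the voiceless obstruent /f/, so it devoices to [f] by assimilation. /fjuzassegivfu/ → fjuzassegiffu.
Rule 3 (degemination): /ss/ is a geminate; the first /s/ deletes. /ff/ is a geminate; the first /f/ deletes. /fjuzassegiffu/ → fjuzasegifu.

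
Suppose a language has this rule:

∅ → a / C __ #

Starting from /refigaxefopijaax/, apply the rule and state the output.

refigaxefopijaaxa

the form ends in the consonant /x/, so [a] is inserted word-finally.
Surface form: [refigaxefopijaaxa].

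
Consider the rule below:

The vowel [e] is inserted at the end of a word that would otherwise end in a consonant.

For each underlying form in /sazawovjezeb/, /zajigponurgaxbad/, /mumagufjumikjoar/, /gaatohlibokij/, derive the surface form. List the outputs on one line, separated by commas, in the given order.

sazawovjezebe, zajigponurgaxbade, mumagufjumikjoare, gaatohlibokije

/sazawovjezeb/: the form ends in the consonant /b/, so [e] is inserted word-finally. → [sazawovjezebe].
/zajigponurgaxbad/: the form ends in the consonant /d/, so [e] is inserted word-finally. → [zajigponurgaxbade].
/mumagufjumikjoar/: the form ends in the consonant /r/, so [e] is inserted word-finally. → [mumagufjumikjoare].
/gaatohlibokij/: the form ends in the consonant /j/, so [e] is inserted word-finally. → [gaatohlibokije].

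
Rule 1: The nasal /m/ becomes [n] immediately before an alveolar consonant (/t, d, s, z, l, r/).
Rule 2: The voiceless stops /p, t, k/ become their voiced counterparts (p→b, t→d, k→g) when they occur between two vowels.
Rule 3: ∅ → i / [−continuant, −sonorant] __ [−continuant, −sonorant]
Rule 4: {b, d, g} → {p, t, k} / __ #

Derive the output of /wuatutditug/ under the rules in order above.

wuadutididuk

Rule 1 (nasal place assimilation): no segment meets the environment; /wuatutditug/ is unchanged.
Rule 2 (intervocalic voicing): /t/ is a voiceless stop between vowels /a/ and /u/, so it voices to [d]. /t/ is a voiceless stop between vowels /i/ and /u/, so it voices to [d]. /wuatutditug/ → wuadutdidug.
Rule 3 (stop-cluster i-epenthesis): /t/ and /d/ form a stop–stop cluster, so [i] is inserted between them. /wuadutdidug/ → wuadutididug.
Rule 4 (final devoicing): /g/ is a voiced stop in word-final position, so it devoices to [k]. /wuadutididug/ → wuadutididuk.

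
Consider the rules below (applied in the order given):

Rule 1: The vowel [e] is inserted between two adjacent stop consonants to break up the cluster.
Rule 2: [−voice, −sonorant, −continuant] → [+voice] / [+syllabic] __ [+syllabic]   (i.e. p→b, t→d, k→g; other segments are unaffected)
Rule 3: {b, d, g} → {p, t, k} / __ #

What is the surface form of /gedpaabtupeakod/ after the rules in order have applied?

gedebaabedubeagot

Rule 1 (stop-cluster e-epenthesis): /d/ and /p/ form a stop–stop cluster, so [e] is inserted between them. /b/ and /t/ form a stop–stop cluster, so [e] is inserted between them. /gedpaabtupeakod/ → gedepaabetupeakod.
Rule 2 (intervocalic voicing): /p/ is a voiceless stop between vowels /e/ and /a/, so it voices to [b]. /t/ is a voiceless stop between vowels /e/ and /u/, so it voices to [d]. /p/ is a voiceless stop between vowels /u/ and /e/, so it voices to [b]. /k/ is a voiceless stop between vowels /a/ and /o/, so it voices to [g]. /gedepaabetupeakod/ → gedebaabedubeagod.
Rule 3 (final devoicing): /d/ is a voiced stop in word-final position, so it devoices to [t]. /gedebaabedubeagod/ → gedebaabedubeagot.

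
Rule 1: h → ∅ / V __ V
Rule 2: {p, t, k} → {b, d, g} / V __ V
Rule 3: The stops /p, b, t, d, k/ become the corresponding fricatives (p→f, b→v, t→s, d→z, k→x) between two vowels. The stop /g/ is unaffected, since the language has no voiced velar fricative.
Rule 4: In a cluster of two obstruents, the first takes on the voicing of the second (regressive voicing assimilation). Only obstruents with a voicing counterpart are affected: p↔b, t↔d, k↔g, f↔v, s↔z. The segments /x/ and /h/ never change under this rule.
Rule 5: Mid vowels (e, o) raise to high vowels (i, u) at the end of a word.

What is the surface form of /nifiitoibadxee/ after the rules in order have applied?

nifiizoivatxei

Rule 1 (intervocalic h-deletion): no segment meets the environment; /nifiitoibadxee/ is unchanged.
Rule 2 (intervocalic voicing): /t/ is a voiceless stop between vowels /i/ and /o/, so it voices to [d]. /nifiitoibadxee/ → nifiidoibadxee.
Rule 3 (intervocalic spirantization): /d/ is a stop between vowels /i/ and /o/, so it spirantizes to the fricative [z]. /b/ is a stop between vowels /i/ and /a/, so it spirantizes to the fricative [v]. /nifiidoibadxee/ → nifiizoivadxee.
Rule 4 (regressive voicing assimilation): /d/ precedes the voiceless obstruent /x/, so it devoices to [t] by assimilation. /nifiizoivadxee/ → nifiizoivatxee.
Rule 5 (final vowel raising): /e/ is a mid vowel in word-final position, so it raises to [i]. /nifiizoivatxee/ → nifiizoivatxei.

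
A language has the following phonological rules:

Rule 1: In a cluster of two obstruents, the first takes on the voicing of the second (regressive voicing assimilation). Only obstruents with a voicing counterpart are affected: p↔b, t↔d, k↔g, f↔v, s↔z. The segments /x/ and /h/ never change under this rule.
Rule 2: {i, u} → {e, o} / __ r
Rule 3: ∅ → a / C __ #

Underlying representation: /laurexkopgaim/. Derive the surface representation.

laorexkobgaima

Rule 1 (regressive voicing assimilation): /p/ precedes the voiced obstruent /g/, so it voices to [b] by assimilation. /laurexkopgaim/ → laurexkobgaim.
Rule 2 (pre-rhotic lowering): /u/ is a high vowel immediately before /r/, so it lowers to [o]. /laurexkobgaim/ → laorexkobgaim.
Rule 3 (final a-epenthesis): the form ends in the consonant /m/, so [a] is inserted word-finally. /laorexkobgaim/ → laorexkobgaima.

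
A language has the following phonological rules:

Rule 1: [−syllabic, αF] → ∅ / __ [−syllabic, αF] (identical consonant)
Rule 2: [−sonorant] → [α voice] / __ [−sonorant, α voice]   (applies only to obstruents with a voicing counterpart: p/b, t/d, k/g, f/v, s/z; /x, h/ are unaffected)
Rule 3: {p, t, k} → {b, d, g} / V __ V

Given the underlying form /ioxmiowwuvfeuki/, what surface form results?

ioxmiowuffeugi

Rule 1 (degemination): /ww/ is a geminate; the first /w/ deletes. /ioxmiowwuvfeuki/ → ioxmiowuvfeuki.
Rule 2 (regressive voicing assimilation): /v/ precedes the voiceless obstruent /f/, so it devoices to [f] by assimilation. /ioxmiowuvfeuki/ → ioxmiowuffeuki.
Rule 3 (intervocalic voicing): /k/ is a voiceless stop between vowels /u/ and /i/, so it voices to [g]. /ioxmiowuffeuki/ → ioxmiowuffeugi.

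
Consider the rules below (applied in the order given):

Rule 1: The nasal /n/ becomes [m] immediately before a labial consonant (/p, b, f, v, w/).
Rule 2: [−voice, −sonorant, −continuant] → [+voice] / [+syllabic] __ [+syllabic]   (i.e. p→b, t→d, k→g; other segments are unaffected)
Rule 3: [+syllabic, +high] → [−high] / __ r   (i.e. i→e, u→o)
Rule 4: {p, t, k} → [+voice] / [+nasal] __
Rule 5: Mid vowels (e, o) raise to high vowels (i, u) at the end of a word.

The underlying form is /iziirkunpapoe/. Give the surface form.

izierkumbaboi

Rule 1 (nasal place assimilation): /n/ precedes the labial consonant /p/, so it assimilates in place to [m]. /iziirkunpapoe/ → iziirkumpapoe.
Rule 2 (intervocalic voicing): /p/ is a voiceless stop between vowels /a/ and /o/, so it voices to [b]. /iziirkumpapoe/ → iziirkumpaboe.
Rule 3 (pre-rhotic lowering): /i/ is a high vowel immediately before /r/, so it lowers to [e]. /iziirkumpaboe/ → izierkumpaboe.
Rule 4 (post-nasal voicing): /p/ is a voiceless stop immediately after the nasal /m/, so it voices to [b]. /izierkumpaboe/ → izierkumbaboe.
Rule 5 (final vowel raising): /e/ is a mid vowel in word-final position, so it raises to [i]. /izierkumbaboe/ → izierkumbaboi.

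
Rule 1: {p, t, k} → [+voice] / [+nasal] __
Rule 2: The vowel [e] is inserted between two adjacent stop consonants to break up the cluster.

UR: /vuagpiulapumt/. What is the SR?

Rule 1 (post-nasal voicing): /t/ is a voiceless stop immediately after the nasal /m/, so it voices to [d]. /vuagpiulapumt/ → vuagpiulapumd.
Rule 2 (stop-cluster e-epenthesis): /g/ and /p/ form a stop–stop cluster, so [e] is inserted between them. /vuagpiulapumd/ → vuagepiulapumd.

vuagepiulapumd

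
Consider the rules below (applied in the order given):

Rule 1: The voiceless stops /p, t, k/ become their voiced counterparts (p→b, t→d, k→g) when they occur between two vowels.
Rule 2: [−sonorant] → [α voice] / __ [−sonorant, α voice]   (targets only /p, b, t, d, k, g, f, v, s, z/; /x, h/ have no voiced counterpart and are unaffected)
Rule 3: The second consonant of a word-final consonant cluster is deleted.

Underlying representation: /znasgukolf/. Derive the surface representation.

znazgugol

Rule 1 (intervocalic voicing): /k/ is a voiceless stop between vowels /u/ and /o/, so it voices to [g]. /znasgukolf/ → znasgugolf.
Rule 2 (regressive voicing assimilation): /s/ precedes the voiced obstruent /g/, so it voices to [z] by assimilation. /znasgugolf/ → znazgugolf.
Rule 3 (final cluster simplification): /f/ is the second consonant of a word-final cluster /lf/, so it deletes. /znazgugolf/ → znazgugol.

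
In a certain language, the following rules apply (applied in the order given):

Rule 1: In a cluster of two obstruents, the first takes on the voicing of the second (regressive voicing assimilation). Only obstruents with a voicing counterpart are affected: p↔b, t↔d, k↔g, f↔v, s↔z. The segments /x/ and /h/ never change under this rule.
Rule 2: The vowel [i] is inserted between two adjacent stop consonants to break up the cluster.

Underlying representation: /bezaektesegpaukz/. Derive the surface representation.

bezaekitesekipaugz

Rule 1 (regressive voicing assimilation): /g/ precedes the voiceless obstruent /p/, so it devoices to [k] by assimilation. /k/ precedes the voiced obstruent /z/, so it voices to [g] by assimilation. /bezaektesegpaukz/ → bezaektesekpaugz.
Rule 2 (stop-cluster i-epenthesis): /k/ and /t/ form a stop–stop cluster, so [i] is inserted between them. /k/ and /p/ form a stop–stop cluster, so [i] is inserted between them. /bezaektesekpaugz/ → bezaekitesekipaugz.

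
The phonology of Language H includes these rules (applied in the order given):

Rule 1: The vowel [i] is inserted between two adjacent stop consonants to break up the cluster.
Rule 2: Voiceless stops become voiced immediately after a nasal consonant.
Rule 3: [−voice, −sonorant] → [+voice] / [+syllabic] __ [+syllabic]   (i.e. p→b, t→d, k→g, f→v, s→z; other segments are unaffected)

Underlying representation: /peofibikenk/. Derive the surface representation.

Rule 1 (stop-cluster i-epenthesis): no segment meets the environment; /peofibikenk/ is unchanged.
Rule 2 (post-nasal voicing): /k/ is a voiceless stop immediately after the nasal /n/, so it voices to [g]. /peofibikenk/ → peofibikeng.
Rule 3 (intervocalic voicing): /f/ is a voiceless obstruent between vowels /o/ and /i/, so it voices to [v]. /k/ is a voiceless obstruent between vowels /i/ and /e/, so it voices to [g]. /peofibikeng/ → peovibigeng.

peovibigeng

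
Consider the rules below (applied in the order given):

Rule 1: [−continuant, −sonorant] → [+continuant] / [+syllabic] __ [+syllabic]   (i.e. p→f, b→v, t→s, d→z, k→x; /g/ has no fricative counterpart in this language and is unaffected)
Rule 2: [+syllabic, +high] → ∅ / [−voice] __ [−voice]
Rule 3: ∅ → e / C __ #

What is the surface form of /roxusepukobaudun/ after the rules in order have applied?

Rule 1 (intervocalic spirantization): /p/ is a stop between vowels /e/ and /u/, so it spirantizes to the fricative [f]. /k/ is a stop between vowels /u/ and /o/, so it spirantizes to the fricative [x]. /b/ is a stop between vowels /o/ and /a/, so it spirantizes to the fricative [v]. /d/ is a stop between vowels /u/ and /u/, so it spirantizes to the fricative [z]. /roxusepukobaudun/ → roxusefuxovauzun.
Rule 2 (high vowel syncope): /u/ is a high vowel flanked by voiceless consonants /x/ and /s/, so it deletes. /u/ is a high vowel flanked by voiceless consonants /f/ and /x/, so it deletes. /roxusefuxovauzun/ → roxsefxovauzun.
Rule 3 (final e-epenthesis): the form ends in the consonant /n/, so [e] is inserted word-finally. /roxsefxovauzun/ → roxsefxovauzune.

roxsefxovauzune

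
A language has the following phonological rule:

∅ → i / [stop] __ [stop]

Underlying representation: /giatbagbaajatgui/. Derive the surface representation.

giatibagibaajatigui

/t/ and /b/ form a stop–stop cluster, so [i] is inserted between them.
/g/ and /b/ form a stop–stop cluster, so [i] is inserted between them.
/t/ and /g/ form a stop–stop cluster, so [i] is inserted between them.
Surface form: [giatibagibaajatigui].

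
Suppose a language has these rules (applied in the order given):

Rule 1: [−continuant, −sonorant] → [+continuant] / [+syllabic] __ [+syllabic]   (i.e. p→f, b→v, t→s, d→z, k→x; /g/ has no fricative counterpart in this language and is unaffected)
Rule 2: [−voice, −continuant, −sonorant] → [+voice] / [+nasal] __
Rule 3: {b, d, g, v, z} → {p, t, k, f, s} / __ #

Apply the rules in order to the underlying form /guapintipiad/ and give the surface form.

Rule 1 (intervocalic spirantization): /p/ is a stop between vowels /a/ and /i/, so it spirantizes to the fricative [f]. /p/ is a stop between vowels /i/ and /i/, so it spirantizes to the fricative [f]. /guapintipiad/ → guafintifiad.
Rule 2 (post-nasal voicing): /t/ is a voiceless stop immediately after the nasal /n/, so it voices to [d]. /guafintifiad/ → guafindifiad.
Rule 3 (final devoicing): /d/ is a voiced obstruent in word-final position, so it devoices to [t]. /guafindifiad/ → guafindifiat.

guafindifiat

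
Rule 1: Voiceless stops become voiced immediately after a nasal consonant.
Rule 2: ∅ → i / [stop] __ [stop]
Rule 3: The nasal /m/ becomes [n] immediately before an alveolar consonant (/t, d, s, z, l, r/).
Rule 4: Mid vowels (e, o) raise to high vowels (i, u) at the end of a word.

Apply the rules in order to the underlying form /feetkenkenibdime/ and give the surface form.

feetikengenibidimi

Rule 1 (post-nasal voicing): /k/ is a voiceless stop immediately after the nasal /n/, so it voices to [g]. /feetkenkenibdime/ → feetkengenibdime.
Rule 2 (stop-cluster i-epenthesis): /t/ and /k/ form a stop–stop cluster, so [i] is inserted between them. /b/ and /d/ form a stop–stop cluster, so [i] is inserted between them. /feetkengenibdime/ → feetikengenibidime.
Rule 3 (nasal place assimilation): no segment meets the environment; /feetikengenibidime/ is unchanged.
Rule 4 (final vowel raising): /e/ is a mid vowel in word-final position, so it raises to [i]. /feetikengenibidime/ → feetikengenibidimi.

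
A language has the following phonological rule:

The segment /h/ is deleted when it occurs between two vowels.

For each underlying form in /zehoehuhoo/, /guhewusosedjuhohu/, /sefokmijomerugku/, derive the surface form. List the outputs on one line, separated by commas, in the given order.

/zehoehuhoo/: /h/ occurs between vowels /e/ and /o/, so it deletes. /h/ occurs between vowels /e/ and /u/, so it deletes. /h/ occurs between vowels /u/ and /o/, so it deletes. → [zeoeuoo].
/guhewusosedjuhohu/: /h/ occurs between vowels /u/ and /e/, so it deletes. /h/ occurs between vowels /u/ and /o/, so it deletes. /h/ occurs between vowels /o/ and /u/, so it deletes. → [guewusosedjuou].
/sefokmijomerugku/: the rule's environment is not met; surfaces unchanged as [sefokmijomerugku].

zeoeuoo, guewusosedjuou, sefokmijomerugku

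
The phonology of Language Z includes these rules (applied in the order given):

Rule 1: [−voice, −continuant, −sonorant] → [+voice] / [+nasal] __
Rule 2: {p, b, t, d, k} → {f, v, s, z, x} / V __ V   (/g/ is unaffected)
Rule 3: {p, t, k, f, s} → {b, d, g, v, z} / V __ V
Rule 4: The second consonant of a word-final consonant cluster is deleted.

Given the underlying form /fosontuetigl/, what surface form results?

Rule 1 (post-nasal voicing): /t/ is a voiceless stop immediately after the nasal /n/, so it voices to [d]. /fosontuetigl/ → fosonduetigl.
Rule 2 (intervocalic spirantization): /t/ is a stop between vowels /e/ and /i/, so it spirantizes to the fricative [s]. /fosonduetigl/ → fosonduesigl.
Rule 3 (intervocalic voicing): /s/ is a voiceless obstruent between vowels /o/ and /o/, so it voices to [z]. /s/ is a voiceless obstruent between vowels /e/ and /i/, so it voices to [z]. /fosonduesigl/ → fozonduezigl.
Rule 4 (final cluster simplification): /l/ is the second consonant of a word-final cluster /gl/, so it deletes. /fozonduezigl/ → fozonduezig.

fozonduezig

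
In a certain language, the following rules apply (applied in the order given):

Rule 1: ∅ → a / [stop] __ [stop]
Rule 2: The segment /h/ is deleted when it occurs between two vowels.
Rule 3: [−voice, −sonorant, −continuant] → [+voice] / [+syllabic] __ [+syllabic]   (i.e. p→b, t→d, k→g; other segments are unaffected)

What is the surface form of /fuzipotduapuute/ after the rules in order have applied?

fuzibodaduabuude

Rule 1 (stop-cluster a-epenthesis): /t/ and /d/ form a stop–stop cluster, so [a] is inserted between them. /fuzipotduapuute/ → fuzipotaduapuute.
Rule 2 (intervocalic h-deletion): no segment meets the environment; /fuzipotaduapuute/ is unchanged.
Rule 3 (intervocalic voicing): /p/ is a voiceless stop between vowels /i/ and /o/, so it voices to [b]. /t/ is a voiceless stop between vowels /o/ and /a/, so it voices to [d]. /p/ is a voiceless stop between vowels /a/ and /u/, so it voices to [b]. /t/ is a voiceless stop between vowels /u/ and /e/, so it voices to [d]. /fuzipotaduapuute/ → fuzibodaduabuude.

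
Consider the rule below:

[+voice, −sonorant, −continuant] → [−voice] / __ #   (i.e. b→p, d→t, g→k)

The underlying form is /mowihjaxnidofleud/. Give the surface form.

/d/ is a voiced stop in word-final position, so it devoices to [t].
The other instance of /d/ does not occur in the required environment and remains unchanged.
Surface form: [mowihjaxnidofleut].

mowihjaxnidofleut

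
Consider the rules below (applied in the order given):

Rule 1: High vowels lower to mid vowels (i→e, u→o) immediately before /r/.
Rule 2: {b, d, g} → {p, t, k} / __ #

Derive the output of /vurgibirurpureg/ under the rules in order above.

Rule 1 (pre-rhotic lowering): /u/ is a high vowel immediately before /r/, so it lowers to [o]. /i/ is a high vowel immediately before /r/, so it lowers to [e]. /u/ is a high vowel immediately before /r/, so it lowers to [o]. /u/ is a high vowel immediately before /r/, so it lowers to [o]. /vurgibirurpureg/ → vorgiberorporeg.
Rule 2 (final devoicing): /g/ is a voiced stop in word-final position, so it devoices to [k]. /vorgiberorporeg/ → vorgiberorporek.

vorgiberorporek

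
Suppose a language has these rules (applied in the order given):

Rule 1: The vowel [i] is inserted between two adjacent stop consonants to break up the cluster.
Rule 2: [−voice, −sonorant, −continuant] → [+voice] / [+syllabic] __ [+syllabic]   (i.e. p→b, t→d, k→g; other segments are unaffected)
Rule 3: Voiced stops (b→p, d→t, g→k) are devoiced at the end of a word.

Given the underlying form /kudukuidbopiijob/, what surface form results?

Rule 1 (stop-cluster i-epenthesis): /d/ and /b/ form a stop–stop cluster, so [i] is inserted between them. /kudukuidbopiijob/ → kudukuidibopiijob.
Rule 2 (intervocalic voicing): /k/ is a voiceless stop between vowels /u/ and /u/, so it voices to [g]. /p/ is a voiceless stop between vowels /o/ and /i/, so it voices to [b]. /kudukuidibopiijob/ → kuduguidibobiijob.
Rule 3 (final devoicing): /b/ is a voiced stop in word-final position, so it devoices to [p]. /kuduguidibobiijob/ → kuduguidibobiijop.

kuduguidibobiijop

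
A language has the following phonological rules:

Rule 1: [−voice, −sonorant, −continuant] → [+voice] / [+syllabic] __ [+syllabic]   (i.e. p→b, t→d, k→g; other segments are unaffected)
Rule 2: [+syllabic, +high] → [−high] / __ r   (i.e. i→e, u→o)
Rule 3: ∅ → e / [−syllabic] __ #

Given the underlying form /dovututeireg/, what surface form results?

Rule 1 (intervocalic voicing): /t/ is a voiceless stop between vowels /u/ and /u/, so it voices to [d]. /t/ is a voiceless stop between vowels /u/ and /e/, so it voices to [d]. /dovututeireg/ → dovududeireg.
Rule 2 (pre-rhotic lowering): /i/ is a high vowel immediately before /r/, so it lowers to [e]. /dovududeireg/ → dovududeereg.
Rule 3 (final e-epenthesis): the form ends in the consonant /g/, so [e] is inserted word-finally. /dovududeereg/ → dovududeerege.

dovududeerege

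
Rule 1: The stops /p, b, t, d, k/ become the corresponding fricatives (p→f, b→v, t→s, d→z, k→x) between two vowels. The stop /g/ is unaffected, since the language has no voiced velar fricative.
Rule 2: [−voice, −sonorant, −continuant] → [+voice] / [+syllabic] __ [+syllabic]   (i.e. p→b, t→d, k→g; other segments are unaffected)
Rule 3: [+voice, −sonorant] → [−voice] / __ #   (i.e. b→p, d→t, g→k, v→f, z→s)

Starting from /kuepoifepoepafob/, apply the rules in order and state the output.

Rule 1 (intervocalic spirantization): /p/ is a stop between vowels /e/ and /o/, so it spirantizes to the fricative [f]. /p/ is a stop between vowels /e/ and /o/, so it spirantizes to the fricative [f]. /p/ is a stop between vowels /e/ and /a/, so it spirantizes to the fricative [f]. /kuepoifepoepafob/ → kuefoifefoefafob.
Rule 2 (intervocalic voicing): no segment meets the environment; /kuefoifefoefafob/ is unchanged.
Rule 3 (final devoicing): /b/ is a voiced obstruent in word-final position, so it devoices to [p]. /kuefoifefoefafob/ → kuefoifefoefafop.

kuefoifefoefafop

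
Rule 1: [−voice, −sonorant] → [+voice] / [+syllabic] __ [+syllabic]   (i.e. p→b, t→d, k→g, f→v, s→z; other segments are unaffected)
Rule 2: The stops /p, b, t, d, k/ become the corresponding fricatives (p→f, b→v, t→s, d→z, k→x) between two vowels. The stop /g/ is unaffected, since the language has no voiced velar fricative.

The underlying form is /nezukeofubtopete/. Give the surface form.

Rule 1 (intervocalic voicing): /k/ is a voiceless obstruent between vowels /u/ and /e/, so it voices to [g]. /f/ is a voiceless obstruent between vowels /o/ and /u/, so it voices to [v]. /p/ is a voiceless obstruent between vowels /o/ and /e/, so it voices to [b]. /t/ is a voiceless obstruent between vowels /e/ and /e/, so it voices to [d]. /nezukeofubtopete/ → nezugeovubtobede.
Rule 2 (intervocalic spirantization): /b/ is a stop between vowels /o/ and /e/, so it spirantizes to the fricative [v]. /d/ is a stop between vowels /e/ and /e/, so it spirantizes to the fricative [z]. /nezugeovubtobede/ → nezugeovubtoveze.

nezugeovubtoveze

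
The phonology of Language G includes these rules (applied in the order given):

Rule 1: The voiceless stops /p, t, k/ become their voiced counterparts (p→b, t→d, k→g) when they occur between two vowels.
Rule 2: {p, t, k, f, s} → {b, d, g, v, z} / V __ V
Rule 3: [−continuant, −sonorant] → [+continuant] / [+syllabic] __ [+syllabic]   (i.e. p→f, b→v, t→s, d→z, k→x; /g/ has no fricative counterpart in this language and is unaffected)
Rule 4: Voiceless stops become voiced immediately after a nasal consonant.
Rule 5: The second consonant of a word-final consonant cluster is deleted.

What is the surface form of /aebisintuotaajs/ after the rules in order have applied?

aevizinduozaaj

Rule 1 (intervocalic voicing): /t/ is a voiceless stop between vowels /o/ and /a/, so it voices to [d]. /aebisintuotaajs/ → aebisintuodaajs.
Rule 2 (intervocalic voicing): /s/ is a voiceless obstruent between vowels /i/ and /i/, so it voices to [z]. /aebisintuodaajs/ → aebizintuodaajs.
Rule 3 (intervocalic spirantization): /b/ is a stop between vowels /e/ and /i/, so it spirantizes to the fricative [v]. /d/ is a stop between vowels /o/ and /a/, so it spirantizes to the fricative [z]. /aebizintuodaajs/ → aevizintuozaajs.
Rule 4 (post-nasal voicing): /t/ is a voiceless stop immediately after the nasal /n/, so it voices to [d]. /aevizintuozaajs/ → aevizinduozaajs.
Rule 5 (final cluster simplification): /s/ is the second consonant of a word-final cluster /js/, so it deletes. /aevizinduozaajs/ → aevizinduozaaj.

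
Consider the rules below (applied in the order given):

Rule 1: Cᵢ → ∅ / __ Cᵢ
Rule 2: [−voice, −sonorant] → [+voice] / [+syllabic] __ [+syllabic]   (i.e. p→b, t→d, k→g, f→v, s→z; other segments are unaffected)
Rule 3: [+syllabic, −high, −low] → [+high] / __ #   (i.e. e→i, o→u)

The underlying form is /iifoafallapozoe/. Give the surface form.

Rule 1 (degemination): /ll/ is a geminate; the first /l/ deletes. /iifoafallapozoe/ → iifoafalapozoe.
Rule 2 (intervocalic voicing): /f/ is a voiceless obstruent between vowels /i/ and /o/, so it voices to [v]. /f/ is a voiceless obstruent between vowels /a/ and /a/, so it voices to [v]. /p/ is a voiceless obstruent between vowels /a/ and /o/, so it voices to [b]. /iifoafalapozoe/ → iivoavalabozoe.
Rule 3 (final vowel raising): /e/ is a mid vowel in word-final position, so it raises to [i]. /iivoavalabozoe/ → iivoavalabozoi.

iivoavalabozoi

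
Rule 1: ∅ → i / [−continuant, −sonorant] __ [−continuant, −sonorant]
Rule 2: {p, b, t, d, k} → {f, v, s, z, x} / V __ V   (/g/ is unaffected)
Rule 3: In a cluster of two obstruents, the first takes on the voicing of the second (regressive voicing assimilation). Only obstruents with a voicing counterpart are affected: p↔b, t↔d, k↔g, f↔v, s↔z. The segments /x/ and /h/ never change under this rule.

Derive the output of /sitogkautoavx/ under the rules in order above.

Rule 1 (stop-cluster i-epenthesis): /g/ and /k/ form a stop–stop cluster, so [i] is inserted between them. /sitogkautoavx/ → sitogikautoavx.
Rule 2 (intervocalic spirantization): /t/ is a stop between vowels /i/ and /o/, so it spirantizes to the fricative [s]. /k/ is a stop between vowels /i/ and /a/, so it spirantizes to the fricative [x]. /t/ is a stop between vowels /u/ and /o/, so it spirantizes to the fricative [s]. /sitogikautoavx/ → sisogixausoavx.
Rule 3 (regressive voicing assimilation): /v/ precedes the voiceless obstruent /x/, so it devoices to [f] by assimilation. /sisogixausoavx/ → sisogixausoafx.

sisogixausoafx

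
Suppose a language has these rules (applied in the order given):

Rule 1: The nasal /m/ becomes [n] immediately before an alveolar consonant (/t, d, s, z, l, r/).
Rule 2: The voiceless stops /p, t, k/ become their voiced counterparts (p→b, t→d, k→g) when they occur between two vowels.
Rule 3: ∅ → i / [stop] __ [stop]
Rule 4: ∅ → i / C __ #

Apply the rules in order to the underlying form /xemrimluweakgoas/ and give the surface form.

Rule 1 (nasal place assimilation): /m/ precedes the alveolar consonant /r/, so it assimilates in place to [n]. /m/ precedes the alveolar consonant /l/, so it assimilates in place to [n]. /xemrimluweakgoas/ → xenrinluweakgoas.
Rule 2 (intervocalic voicing): no segment meets the environment; /xenrinluweakgoas/ is unchanged.
Rule 3 (stop-cluster i-epenthesis): /k/ and /g/ form a stop–stop cluster, so [i] is inserted between them. /xenrinluweakgoas/ → xenrinluweakigoas.
Rule 4 (final i-epenthesis): the form ends in the consonant /s/, so [i] is inserted word-finally. /xenrinluweakigoas/ → xenrinluweakigoasi.

xenrinluweakigoasi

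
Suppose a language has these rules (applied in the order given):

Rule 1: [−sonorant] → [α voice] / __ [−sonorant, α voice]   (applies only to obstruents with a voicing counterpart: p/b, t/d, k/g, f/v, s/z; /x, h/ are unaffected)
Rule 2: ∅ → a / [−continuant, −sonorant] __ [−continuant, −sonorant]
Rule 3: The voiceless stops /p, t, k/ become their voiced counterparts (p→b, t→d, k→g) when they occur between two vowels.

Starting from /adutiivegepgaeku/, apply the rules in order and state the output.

adudiivegebagaegu

Rule 1 (regressive voicing assimilation): /p/ precedes the voiced obstruent /g/, so it voices to [b] by assimilation. /adutiivegepgaeku/ → adutiivegebgaeku.
Rule 2 (stop-cluster a-epenthesis): /b/ and /g/ form a stop–stop cluster, so [a] is inserted between them. /adutiivegebgaeku/ → adutiivegebagaeku.
Rule 3 (intervocalic voicing): /t/ is a voiceless stop between vowels /u/ and /i/, so it voices to [d]. /k/ is a voiceless stop between vowels /e/ and /u/, so it voices to [g]. /adutiivegebagaeku/ → adudiivegebagaegu.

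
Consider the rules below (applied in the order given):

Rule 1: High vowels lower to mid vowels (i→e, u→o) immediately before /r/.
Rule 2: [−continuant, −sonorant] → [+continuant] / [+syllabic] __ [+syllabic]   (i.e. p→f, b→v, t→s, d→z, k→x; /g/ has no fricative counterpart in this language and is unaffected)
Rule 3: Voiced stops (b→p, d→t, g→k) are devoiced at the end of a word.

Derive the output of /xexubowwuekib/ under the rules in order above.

xexuvowwuexip

Rule 1 (pre-rhotic lowering): no segment meets the environment; /xexubowwuekib/ is unchanged.
Rule 2 (intervocalic spirantization): /b/ is a stop between vowels /u/ and /o/, so it spirantizes to the fricative [v]. /k/ is a stop between vowels /e/ and /i/, so it spirantizes to the fricative [x]. /xexubowwuekib/ → xexuvowwuexib.
Rule 3 (final devoicing): /b/ is a voiced stop in word-final position, so it devoices to [p]. /xexuvowwuexib/ → xexuvowwuexip.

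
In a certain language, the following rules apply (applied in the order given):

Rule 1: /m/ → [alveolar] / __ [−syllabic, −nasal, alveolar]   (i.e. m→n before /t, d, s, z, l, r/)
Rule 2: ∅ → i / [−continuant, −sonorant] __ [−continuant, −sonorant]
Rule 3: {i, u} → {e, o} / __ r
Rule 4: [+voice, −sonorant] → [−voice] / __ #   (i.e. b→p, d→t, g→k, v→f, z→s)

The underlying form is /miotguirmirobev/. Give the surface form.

Rule 1 (nasal place assimilation): no segment meets the environment; /miotguirmirobev/ is unchanged.
Rule 2 (stop-cluster i-epenthesis): /t/ and /g/ form a stop–stop cluster, so [i] is inserted between them. /miotguirmirobev/ → miotiguirmirobev.
Rule 3 (pre-rhotic lowering): /i/ is a high vowel immediately before /r/, so it lowers to [e]. /i/ is a high vowel immediately before /r/, so it lowers to [e]. /miotiguirmirobev/ → miotiguermerobev.
Rule 4 (final devoicing): /v/ is a voiced obstruent in word-final position, so it devoices to [f]. /miotiguermerobev/ → miotiguermerobef.

miotiguermerobef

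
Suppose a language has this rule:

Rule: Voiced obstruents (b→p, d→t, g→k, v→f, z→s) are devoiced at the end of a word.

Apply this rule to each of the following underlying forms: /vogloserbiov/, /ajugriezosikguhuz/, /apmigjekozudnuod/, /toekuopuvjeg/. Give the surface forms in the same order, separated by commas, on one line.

/vogloserbiov/: /v/ is a voiced obstruent in word-final position, so it devoices to [f]. → [vogloserbiof].
/ajugriezosikguhuz/: /z/ is a voiced obstruent in word-final position, so it devoices to [s]. → [ajugriezosikguhus].
/apmigjekozudnuod/: /d/ is a voiced obstruent in word-final position, so it devoices to [t]. → [apmigjekozudnuot].
/toekuopuvjeg/: /g/ is a voiced obstruent in word-final position, so it devoices to [k]. → [toekuopuvjek].

vogloserbiof, ajugriezosikguhus, apmigjekozudnuot, toekuopuvjek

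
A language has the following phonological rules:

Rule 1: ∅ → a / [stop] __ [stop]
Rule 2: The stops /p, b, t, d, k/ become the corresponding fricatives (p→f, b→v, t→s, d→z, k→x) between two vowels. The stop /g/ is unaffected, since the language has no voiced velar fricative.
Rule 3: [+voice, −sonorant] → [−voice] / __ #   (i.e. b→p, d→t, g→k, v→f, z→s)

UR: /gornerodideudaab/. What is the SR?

Rule 1 (stop-cluster a-epenthesis): no segment meets the environment; /gornerodideudaab/ is unchanged.
Rule 2 (intervocalic spirantization): /d/ is a stop between vowels /o/ and /i/, so it spirantizes to the fricative [z]. /d/ is a stop between vowels /i/ and /e/, so it spirantizes to the fricative [z]. /d/ is a stop between vowels /u/ and /a/, so it spirantizes to the fricative [z]. /gornerodideudaab/ → gornerozizeuzaab.
Rule 3 (final devoicing): /b/ is a voiced obstruent in word-final position, so it devoices to [p]. /gornerozizeuzaab/ → gornerozizeuzaap.

gornerozizeuzaap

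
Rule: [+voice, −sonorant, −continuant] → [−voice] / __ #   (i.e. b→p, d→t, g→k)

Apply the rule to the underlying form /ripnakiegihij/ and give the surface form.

ripnakiegihij

No segment of /ripnakiegihij/ meets the structural description of the rule, so the form surfaces unchanged.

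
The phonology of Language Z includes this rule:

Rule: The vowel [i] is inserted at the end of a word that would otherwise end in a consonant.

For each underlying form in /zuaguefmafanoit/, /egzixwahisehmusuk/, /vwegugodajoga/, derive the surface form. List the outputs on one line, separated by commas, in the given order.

zuaguefmafanoiti, egzixwahisehmusuki, vwegugodajoga

/zuaguefmafanoit/: the form ends in the consonant /t/, so [i] is inserted word-finally. → [zuaguefmafanoiti].
/egzixwahisehmusuk/: the form ends in the consonant /k/, so [i] is inserted word-finally. → [egzixwahisehmusuki].
/vwegugodajoga/: the rule's environment is not met; surfaces unchanged as [vwegugodajoga].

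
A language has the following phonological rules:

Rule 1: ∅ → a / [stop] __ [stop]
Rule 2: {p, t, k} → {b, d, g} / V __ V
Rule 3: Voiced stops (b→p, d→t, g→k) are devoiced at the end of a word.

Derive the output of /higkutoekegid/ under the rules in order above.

higagudoegegit

Rule 1 (stop-cluster a-epenthesis): /g/ and /k/ form a stop–stop cluster, so [a] is inserted between them. /higkutoekegid/ → higakutoekegid.
Rule 2 (intervocalic voicing): /k/ is a voiceless stop between vowels /a/ and /u/, so it voices to [g]. /t/ is a voiceless stop between vowels /u/ and /o/, so it voices to [d]. /k/ is a voiceless stop between vowels /e/ and /e/, so it voices to [g]. /higakutoekegid/ → higagudoegegid.
Rule 3 (final devoicing): /d/ is a voiced stop in word-final position, so it devoices to [t]. /higagudoegegid/ → higagudoegegit.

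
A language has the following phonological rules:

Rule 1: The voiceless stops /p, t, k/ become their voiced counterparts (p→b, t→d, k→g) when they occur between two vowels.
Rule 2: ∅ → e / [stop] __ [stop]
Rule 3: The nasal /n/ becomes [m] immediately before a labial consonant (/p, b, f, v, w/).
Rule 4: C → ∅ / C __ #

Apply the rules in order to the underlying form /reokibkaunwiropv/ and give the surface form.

reogibekaumwirop

Rule 1 (intervocalic voicing): /k/ is a voiceless stop between vowels /o/ and /i/, so it voices to [g]. /reokibkaunwiropv/ → reogibkaunwiropv.
Rule 2 (stop-cluster e-epenthesis): /b/ and /k/ form a stop–stop cluster, so [e] is inserted between them. /reogibkaunwiropv/ → reogibekaunwiropv.
Rule 3 (nasal place assimilation): /n/ precedes the labial consonant /w/, so it assimilates in place to [m]. /reogibekaunwiropv/ → reogibekaumwiropv.
Rule 4 (final cluster simplification): /v/ is the second consonant of a word-final cluster /pv/, so it deletes. /reogibekaumwiropv/ → reogibekaumwirop.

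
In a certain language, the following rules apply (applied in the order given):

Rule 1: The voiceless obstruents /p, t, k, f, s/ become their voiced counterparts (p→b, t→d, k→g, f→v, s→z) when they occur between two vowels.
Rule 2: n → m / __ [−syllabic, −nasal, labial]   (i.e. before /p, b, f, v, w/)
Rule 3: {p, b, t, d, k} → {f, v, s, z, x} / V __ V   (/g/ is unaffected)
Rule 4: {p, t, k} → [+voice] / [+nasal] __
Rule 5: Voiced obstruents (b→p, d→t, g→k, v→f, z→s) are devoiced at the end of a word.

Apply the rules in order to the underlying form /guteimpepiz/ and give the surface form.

Rule 1 (intervocalic voicing): /t/ is a voiceless obstruent between vowels /u/ and /e/, so it voices to [d]. /p/ is a voiceless obstruent between vowels /e/ and /i/, so it voices to [b]. /guteimpepiz/ → gudeimpebiz.
Rule 2 (nasal place assimilation): no segment meets the environment; /gudeimpebiz/ is unchanged.
Rule 3 (intervocalic spirantization): /d/ is a stop between vowels /u/ and /e/, so it spirantizes to the fricative [z]. /b/ is a stop between vowels /e/ and /i/, so it spirantizes to the fricative [v]. /gudeimpebiz/ → guzeimpeviz.
Rule 4 (post-nasal voicing): /p/ is a voiceless stop immediately after the nasal /m/, so it voices to [b]. /guzeimpeviz/ → guzeimbeviz.
Rule 5 (final devoicing): /z/ is a voiced obstruent in word-final position, so it devoices to [s]. /guzeimbeviz/ → guzeimbevis.

guzeimbevis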